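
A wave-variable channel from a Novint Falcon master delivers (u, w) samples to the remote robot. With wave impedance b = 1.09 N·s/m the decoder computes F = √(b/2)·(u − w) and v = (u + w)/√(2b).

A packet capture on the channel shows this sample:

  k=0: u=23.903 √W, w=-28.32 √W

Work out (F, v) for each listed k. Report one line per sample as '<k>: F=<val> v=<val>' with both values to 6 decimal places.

k=0: u−w=52.223000, u+w=-4.417000; √(b/2)=0.738241, √(2b)=1.476482; F=0.738241×52.223=38.553168, v=-4.417000/1.476482=-2.991570

0: F=38.553168 v=-2.991570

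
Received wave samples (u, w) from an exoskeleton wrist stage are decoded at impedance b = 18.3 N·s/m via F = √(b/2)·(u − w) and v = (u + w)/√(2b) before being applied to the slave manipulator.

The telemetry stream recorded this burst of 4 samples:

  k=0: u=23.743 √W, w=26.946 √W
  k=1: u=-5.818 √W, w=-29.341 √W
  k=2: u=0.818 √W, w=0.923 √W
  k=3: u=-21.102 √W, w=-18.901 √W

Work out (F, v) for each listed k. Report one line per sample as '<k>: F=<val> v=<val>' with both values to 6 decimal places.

0: F=-9.688744 v=8.378633
1: F=71.154645 v=-5.811603
2: F=-0.317614 v=0.287778
3: F=-6.657798 v=-6.612292

k=0: u−w=-3.203000, u+w=50.689000; √(b/2)=3.024897, √(2b)=6.049793; F=3.024897×(-3.203)=-9.688744, v=50.689000/6.049793=8.378633
k=1: u−w=23.523000, u+w=-35.159000; √(b/2)=3.024897, √(2b)=6.049793; F=3.024897×23.523=71.154645, v=-35.159000/6.049793=-5.811603
k=2: u−w=-0.105000, u+w=1.741000; √(b/2)=3.024897, √(2b)=6.049793; F=3.024897×(-0.105)=-0.317614, v=1.741000/6.049793=0.287778
k=3: u−w=-2.201000, u+w=-40.003000; √(b/2)=3.024897, √(2b)=6.049793; F=3.024897×(-2.201)=-6.657798, v=-40.003000/6.049793=-6.612292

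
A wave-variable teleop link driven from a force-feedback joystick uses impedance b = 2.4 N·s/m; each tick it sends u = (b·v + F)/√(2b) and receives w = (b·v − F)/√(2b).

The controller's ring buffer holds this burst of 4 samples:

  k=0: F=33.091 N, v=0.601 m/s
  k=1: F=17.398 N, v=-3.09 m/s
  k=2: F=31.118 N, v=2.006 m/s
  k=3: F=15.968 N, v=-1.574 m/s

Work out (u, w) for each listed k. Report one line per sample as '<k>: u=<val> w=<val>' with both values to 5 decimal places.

k=0: b·v=2.4×0.601=1.44240; √(2b)=2.19089; u=(1.44240+33.091)/2.19089=15.76227, w=(1.44240−33.091)/2.19089=-14.44554
k=1: b·v=2.4×(-3.09)=-7.41600; √(2b)=2.19089; u=(-7.41600+17.398)/2.19089=4.55614, w=(-7.41600−17.398)/2.19089=-11.32599
k=2: b·v=2.4×2.006=4.81440; √(2b)=2.19089; u=(4.81440+31.118)/2.19089=16.40082, w=(4.81440−31.118)/2.19089=-12.00590
k=3: b·v=2.4×(-1.574)=-3.77760; √(2b)=2.19089; u=(-3.77760+15.968)/2.19089=5.56413, w=(-3.77760−15.968)/2.19089=-9.01259

0: u=15.76227 w=-14.44554
1: u=4.55614 w=-11.32599
2: u=16.40082 w=-12.00590
3: u=5.56413 w=-9.01259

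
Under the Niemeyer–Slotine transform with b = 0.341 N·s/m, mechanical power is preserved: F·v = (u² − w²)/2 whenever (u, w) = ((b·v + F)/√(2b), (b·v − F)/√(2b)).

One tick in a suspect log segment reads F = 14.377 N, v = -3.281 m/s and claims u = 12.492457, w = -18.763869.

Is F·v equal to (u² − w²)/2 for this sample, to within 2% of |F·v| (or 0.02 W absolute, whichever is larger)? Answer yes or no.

no

F·v = 14.377×(-3.281) = -47.170937 W.
(u² − w²)/2 = (156.061482 − 352.082780)/2 = -98.010649 W.
|Δ| = 50.839712;  2% of max(1, |F·v|) = 0.943419.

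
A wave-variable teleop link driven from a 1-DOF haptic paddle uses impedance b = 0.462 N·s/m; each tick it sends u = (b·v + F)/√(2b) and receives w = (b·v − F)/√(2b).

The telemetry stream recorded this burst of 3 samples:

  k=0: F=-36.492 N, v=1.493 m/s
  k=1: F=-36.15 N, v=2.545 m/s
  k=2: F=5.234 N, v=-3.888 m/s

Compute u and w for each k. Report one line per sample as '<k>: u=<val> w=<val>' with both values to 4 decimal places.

k=0: b·v=0.462×1.493=0.6898; √(2b)=0.9612; u=(0.6898+(-36.492))/0.9612=-37.2455, w=(0.6898−(-36.492))/0.9612=38.6807
k=1: b·v=0.462×2.545=1.1758; √(2b)=0.9612; u=(1.1758+(-36.15))/0.9612=-36.3841, w=(1.1758−(-36.15))/0.9612=38.8305
k=2: b·v=0.462×(-3.888)=-1.7963; √(2b)=0.9612; u=(-1.7963+5.234)/0.9612=3.5763, w=(-1.7963−5.234)/0.9612=-7.3137

0: u=-37.2455 w=38.6807
1: u=-36.3841 w=38.8305
2: u=3.5763 w=-7.3137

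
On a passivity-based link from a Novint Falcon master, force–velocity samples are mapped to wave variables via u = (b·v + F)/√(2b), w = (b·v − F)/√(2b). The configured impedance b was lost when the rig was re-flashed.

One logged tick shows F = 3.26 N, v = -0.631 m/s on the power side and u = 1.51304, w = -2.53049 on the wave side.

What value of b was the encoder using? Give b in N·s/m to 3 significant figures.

b = 1.3 N·s/m

u + w = -1.0174;  u + w = √(2b)·v, so √(2b) = -1.0174/(-0.631) = 1.6124.
b = (√(2b))²/2 = 2.6000/2 = 1.3000.
(Check via u − w = 2F/√(2b): u − w = 4.0435, 2F/√(2b) = 4.0436.)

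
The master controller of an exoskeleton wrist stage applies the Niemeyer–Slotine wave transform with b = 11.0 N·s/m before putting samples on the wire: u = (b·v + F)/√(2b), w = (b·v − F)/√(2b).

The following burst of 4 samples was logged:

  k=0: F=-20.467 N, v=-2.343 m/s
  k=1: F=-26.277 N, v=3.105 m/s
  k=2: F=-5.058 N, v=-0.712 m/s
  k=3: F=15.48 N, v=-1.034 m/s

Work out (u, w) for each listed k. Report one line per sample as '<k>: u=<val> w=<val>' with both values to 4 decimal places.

0: u=-9.8584 w=-1.1312
1: u=1.6796 w=12.8841
2: u=-2.7482 w=-0.5914
3: u=0.8754 w=-5.7253

k=0: b·v=11.0×(-2.343)=-25.7730; √(2b)=4.6904; u=(-25.7730+(-20.467))/4.6904=-9.8584, w=(-25.7730−(-20.467))/4.6904=-1.1312
k=1: b·v=11.0×3.105=34.1550; √(2b)=4.6904; u=(34.1550+(-26.277))/4.6904=1.6796, w=(34.1550−(-26.277))/4.6904=12.8841
k=2: b·v=11.0×(-0.712)=-7.8320; √(2b)=4.6904; u=(-7.8320+(-5.058))/4.6904=-2.7482, w=(-7.8320−(-5.058))/4.6904=-0.5914
k=3: b·v=11.0×(-1.034)=-11.3740; √(2b)=4.6904; u=(-11.3740+15.48)/4.6904=0.8754, w=(-11.3740−15.48)/4.6904=-5.7253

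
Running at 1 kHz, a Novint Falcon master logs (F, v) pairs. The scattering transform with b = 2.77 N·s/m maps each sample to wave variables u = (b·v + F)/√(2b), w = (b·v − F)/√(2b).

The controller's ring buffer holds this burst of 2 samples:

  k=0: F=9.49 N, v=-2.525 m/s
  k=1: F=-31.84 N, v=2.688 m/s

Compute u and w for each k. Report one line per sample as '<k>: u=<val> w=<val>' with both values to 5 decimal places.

0: u=1.06034 w=-7.00349
1: u=-10.36412 w=16.69092

k=0: b·v=2.77×(-2.525)=-6.99425; √(2b)=2.35372; u=(-6.99425+9.49)/2.35372=1.06034, w=(-6.99425−9.49)/2.35372=-7.00349
k=1: b·v=2.77×2.688=7.44576; √(2b)=2.35372; u=(7.44576+(-31.84))/2.35372=-10.36412, w=(7.44576−(-31.84))/2.35372=16.69092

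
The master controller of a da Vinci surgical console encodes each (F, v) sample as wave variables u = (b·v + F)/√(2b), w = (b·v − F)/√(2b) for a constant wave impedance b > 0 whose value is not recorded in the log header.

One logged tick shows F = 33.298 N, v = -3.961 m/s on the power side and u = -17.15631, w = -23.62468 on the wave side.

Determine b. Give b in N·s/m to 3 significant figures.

b = 53 N·s/m

u + w = -40.7810;  u + w = √(2b)·v, so √(2b) = -40.7810/(-3.961) = 10.2956.
b = (√(2b))²/2 = 106.0000/2 = 53.0000.
(Check via u − w = 2F/√(2b): u − w = 6.4684, 2F/√(2b) = 6.4684.)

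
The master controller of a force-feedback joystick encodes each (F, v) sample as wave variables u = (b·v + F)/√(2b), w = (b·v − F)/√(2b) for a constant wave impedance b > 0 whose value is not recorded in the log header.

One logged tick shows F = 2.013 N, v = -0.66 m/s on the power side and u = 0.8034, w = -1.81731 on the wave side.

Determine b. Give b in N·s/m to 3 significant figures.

u + w = -1.01391;  u + w = √(2b)·v, so √(2b) = -1.01391/(-0.66) = 1.53623.
b = (√(2b))²/2 = 2.35999/2 = 1.18000.
(Check via u − w = 2F/√(2b): u − w = 2.62071, 2F/√(2b) = 2.62071.)

b = 1.18 N·s/m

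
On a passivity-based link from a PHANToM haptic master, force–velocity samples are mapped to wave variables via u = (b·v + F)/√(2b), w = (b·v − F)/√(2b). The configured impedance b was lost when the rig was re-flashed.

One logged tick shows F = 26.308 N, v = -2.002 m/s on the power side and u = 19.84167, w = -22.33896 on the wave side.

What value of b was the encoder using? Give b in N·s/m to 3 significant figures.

u + w = -2.4973;  u + w = √(2b)·v, so √(2b) = -2.4973/(-2.002) = 1.2474.
b = (√(2b))²/2 = 1.5560/2 = 0.7780.
(Check via u − w = 2F/√(2b): u − w = 42.1806, 2F/√(2b) = 42.1806.)

b = 0.778 N·s/m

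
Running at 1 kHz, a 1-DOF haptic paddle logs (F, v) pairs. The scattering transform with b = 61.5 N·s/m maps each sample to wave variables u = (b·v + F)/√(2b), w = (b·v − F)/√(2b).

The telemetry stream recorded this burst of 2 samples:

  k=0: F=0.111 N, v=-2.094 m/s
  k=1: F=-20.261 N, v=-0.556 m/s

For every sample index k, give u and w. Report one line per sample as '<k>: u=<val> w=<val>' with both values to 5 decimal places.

k=0: b·v=61.5×(-2.094)=-128.78100; √(2b)=11.09054; u=(-128.78100+0.111)/11.09054=-11.60178, w=(-128.78100−0.111)/11.09054=-11.62180
k=1: b·v=61.5×(-0.556)=-34.19400; √(2b)=11.09054; u=(-34.19400+(-20.261))/11.09054=-4.91004, w=(-34.19400−(-20.261))/11.09054=-1.25630

0: u=-11.60178 w=-11.62180
1: u=-4.91004 w=-1.25630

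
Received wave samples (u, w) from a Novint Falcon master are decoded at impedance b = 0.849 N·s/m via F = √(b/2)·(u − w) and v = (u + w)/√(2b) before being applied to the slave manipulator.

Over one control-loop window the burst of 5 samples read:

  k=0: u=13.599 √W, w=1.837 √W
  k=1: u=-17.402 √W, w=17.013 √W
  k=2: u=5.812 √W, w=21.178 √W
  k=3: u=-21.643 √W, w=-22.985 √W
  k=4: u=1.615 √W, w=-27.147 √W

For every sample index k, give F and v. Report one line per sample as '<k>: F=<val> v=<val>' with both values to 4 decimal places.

0: F=7.6634 v=11.8458
1: F=-22.4226 v=-0.2985
2: F=-10.0115 v=20.7126
3: F=0.8744 v=-34.2483
4: F=18.7395 v=-19.5937

k=0: u−w=11.7620, u+w=15.4360; √(b/2)=0.6515, √(2b)=1.3031; F=0.6515×11.762=7.6634, v=15.4360/1.3031=11.8458
k=1: u−w=-34.4150, u+w=-0.3890; √(b/2)=0.6515, √(2b)=1.3031; F=0.6515×(-34.415)=-22.4226, v=-0.3890/1.3031=-0.2985
k=2: u−w=-15.3660, u+w=26.9900; √(b/2)=0.6515, √(2b)=1.3031; F=0.6515×(-15.366)=-10.0115, v=26.9900/1.3031=20.7126
k=3: u−w=1.3420, u+w=-44.6280; √(b/2)=0.6515, √(2b)=1.3031; F=0.6515×1.342=0.8744, v=-44.6280/1.3031=-34.2483
k=4: u−w=28.7620, u+w=-25.5320; √(b/2)=0.6515, √(2b)=1.3031; F=0.6515×28.762=18.7395, v=-25.5320/1.3031=-19.5937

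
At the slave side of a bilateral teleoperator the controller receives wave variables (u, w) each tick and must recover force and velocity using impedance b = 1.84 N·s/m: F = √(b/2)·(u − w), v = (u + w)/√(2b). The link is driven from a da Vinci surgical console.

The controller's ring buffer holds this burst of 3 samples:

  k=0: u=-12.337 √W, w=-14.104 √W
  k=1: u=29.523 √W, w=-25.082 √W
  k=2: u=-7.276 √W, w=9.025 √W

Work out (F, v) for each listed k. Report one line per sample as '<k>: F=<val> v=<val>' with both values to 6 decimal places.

0: F=1.694847 v=-13.783324
1: F=52.375276 v=2.315031
2: F=-15.635370 v=0.911729

k=0: u−w=1.767000, u+w=-26.441000; √(b/2)=0.959166, √(2b)=1.918333; F=0.959166×1.767=1.694847, v=-26.441000/1.918333=-13.783324
k=1: u−w=54.605000, u+w=4.441000; √(b/2)=0.959166, √(2b)=1.918333; F=0.959166×54.605=52.375276, v=4.441000/1.918333=2.315031
k=2: u−w=-16.301000, u+w=1.749000; √(b/2)=0.959166, √(2b)=1.918333; F=0.959166×(-16.301)=-15.635370, v=1.749000/1.918333=0.911729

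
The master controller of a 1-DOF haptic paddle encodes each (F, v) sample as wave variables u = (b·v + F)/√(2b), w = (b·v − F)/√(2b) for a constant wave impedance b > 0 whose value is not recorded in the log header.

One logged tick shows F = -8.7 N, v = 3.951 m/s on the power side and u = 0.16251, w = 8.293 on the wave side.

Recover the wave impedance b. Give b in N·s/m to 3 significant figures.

b = 2.29 N·s/m

u + w = 8.4555;  u + w = √(2b)·v, so √(2b) = 8.4555/3.951 = 2.1401.
b = (√(2b))²/2 = 4.5800/2 = 2.2900.
(Check via u − w = 2F/√(2b): u − w = -8.1305, 2F/√(2b) = -8.1305.)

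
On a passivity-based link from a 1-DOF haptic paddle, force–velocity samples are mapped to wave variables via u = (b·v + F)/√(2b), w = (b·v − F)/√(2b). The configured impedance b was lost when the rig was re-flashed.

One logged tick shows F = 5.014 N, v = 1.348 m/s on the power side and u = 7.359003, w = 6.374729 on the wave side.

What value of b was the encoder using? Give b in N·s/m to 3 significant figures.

u + w = 13.733732;  u + w = √(2b)·v, so √(2b) = 13.733732/1.348 = 10.188228.
b = (√(2b))²/2 = 103.800000/2 = 51.900000.
(Check via u − w = 2F/√(2b): u − w = 0.984274, 2F/√(2b) = 0.984273.)

b = 51.9 N·s/m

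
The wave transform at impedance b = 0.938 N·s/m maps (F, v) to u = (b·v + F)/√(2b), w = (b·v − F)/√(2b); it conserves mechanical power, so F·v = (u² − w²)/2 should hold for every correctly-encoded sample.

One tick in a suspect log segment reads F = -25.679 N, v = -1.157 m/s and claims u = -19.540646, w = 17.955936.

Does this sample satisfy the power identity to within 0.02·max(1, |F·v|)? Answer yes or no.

F·v = (-25.679)×(-1.157) = 29.710603 W.
(u² − w²)/2 = (381.836846 − 322.415638)/2 = 29.710604 W.
|Δ| = 0.000001;  2% of max(1, |F·v|) = 0.594212.

yes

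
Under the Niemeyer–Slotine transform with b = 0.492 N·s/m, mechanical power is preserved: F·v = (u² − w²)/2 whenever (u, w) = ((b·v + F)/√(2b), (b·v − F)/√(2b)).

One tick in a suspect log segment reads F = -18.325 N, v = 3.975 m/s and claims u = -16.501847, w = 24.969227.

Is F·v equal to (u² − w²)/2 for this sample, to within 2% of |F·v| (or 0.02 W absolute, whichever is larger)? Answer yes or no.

F·v = (-18.325)×3.975 = -72.841875 W.
(u² − w²)/2 = (272.310954 − 623.462297)/2 = -175.575671 W.
|Δ| = 102.733796;  2% of max(1, |F·v|) = 1.456838.

no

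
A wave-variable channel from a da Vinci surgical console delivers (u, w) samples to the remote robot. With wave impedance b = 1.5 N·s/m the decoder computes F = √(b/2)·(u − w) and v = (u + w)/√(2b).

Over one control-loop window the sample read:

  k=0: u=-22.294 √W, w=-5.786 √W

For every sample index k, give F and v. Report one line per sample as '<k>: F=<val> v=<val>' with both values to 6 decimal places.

0: F=-14.296347 v=-16.211996

k=0: u−w=-16.508000, u+w=-28.080000; √(b/2)=0.866025, √(2b)=1.732051; F=0.866025×(-16.508)=-14.296347, v=-28.080000/1.732051=-16.211996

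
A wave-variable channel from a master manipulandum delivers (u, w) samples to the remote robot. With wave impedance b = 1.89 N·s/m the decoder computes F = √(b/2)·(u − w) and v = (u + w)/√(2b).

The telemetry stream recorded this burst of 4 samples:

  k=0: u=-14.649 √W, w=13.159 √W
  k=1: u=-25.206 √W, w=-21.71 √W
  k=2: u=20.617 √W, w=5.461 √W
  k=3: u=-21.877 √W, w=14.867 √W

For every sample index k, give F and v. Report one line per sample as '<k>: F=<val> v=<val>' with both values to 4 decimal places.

k=0: u−w=-27.8080, u+w=-1.4900; √(b/2)=0.9721, √(2b)=1.9442; F=0.9721×(-27.808)=-27.0325, v=-1.4900/1.9442=-0.7664
k=1: u−w=-3.4960, u+w=-46.9160; √(b/2)=0.9721, √(2b)=1.9442; F=0.9721×(-3.496)=-3.3985, v=-46.9160/1.9442=-24.1310
k=2: u−w=15.1560, u+w=26.0780; √(b/2)=0.9721, √(2b)=1.9442; F=0.9721×15.156=14.7333, v=26.0780/1.9442=13.4131
k=3: u−w=-36.7440, u+w=-7.0100; √(b/2)=0.9721, √(2b)=1.9442; F=0.9721×(-36.744)=-35.7193, v=-7.0100/1.9442=-3.6056

0: F=-27.0325 v=-0.7664
1: F=-3.3985 v=-24.1310
2: F=14.7333 v=13.4131
3: F=-35.7193 v=-3.6056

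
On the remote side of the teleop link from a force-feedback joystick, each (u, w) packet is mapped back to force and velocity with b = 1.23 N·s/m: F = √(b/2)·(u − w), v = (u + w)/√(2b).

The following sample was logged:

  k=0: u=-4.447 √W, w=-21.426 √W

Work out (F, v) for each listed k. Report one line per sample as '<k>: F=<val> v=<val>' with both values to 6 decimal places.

k=0: u−w=16.979000, u+w=-25.873000; √(b/2)=0.784219, √(2b)=1.568439; F=0.784219×16.979=13.315260, v=-25.873000/1.568439=-16.496022

0: F=13.315260 v=-16.496022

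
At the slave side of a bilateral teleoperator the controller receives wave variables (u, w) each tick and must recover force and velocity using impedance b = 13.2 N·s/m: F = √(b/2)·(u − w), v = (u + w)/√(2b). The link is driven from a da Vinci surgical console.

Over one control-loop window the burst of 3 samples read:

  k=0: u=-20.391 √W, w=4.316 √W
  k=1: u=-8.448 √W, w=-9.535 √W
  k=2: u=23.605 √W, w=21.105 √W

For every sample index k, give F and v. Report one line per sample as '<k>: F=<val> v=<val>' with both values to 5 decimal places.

0: F=-63.47343 v=-3.12859
1: F=2.79255 v=-3.49994
2: F=6.42262 v=8.70167

k=0: u−w=-24.70700, u+w=-16.07500; √(b/2)=2.56905, √(2b)=5.13809; F=2.56905×(-24.707)=-63.47343, v=-16.07500/5.13809=-3.12859
k=1: u−w=1.08700, u+w=-17.98300; √(b/2)=2.56905, √(2b)=5.13809; F=2.56905×1.087=2.79255, v=-17.98300/5.13809=-3.49994
k=2: u−w=2.50000, u+w=44.71000; √(b/2)=2.56905, √(2b)=5.13809; F=2.56905×2.5=6.42262, v=44.71000/5.13809=8.70167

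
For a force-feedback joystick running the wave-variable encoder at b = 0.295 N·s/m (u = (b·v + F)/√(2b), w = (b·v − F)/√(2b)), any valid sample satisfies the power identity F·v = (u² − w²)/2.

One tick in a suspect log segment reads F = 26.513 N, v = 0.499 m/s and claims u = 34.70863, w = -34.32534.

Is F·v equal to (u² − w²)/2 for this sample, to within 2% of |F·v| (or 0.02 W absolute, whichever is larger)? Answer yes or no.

yes

F·v = 26.513×0.499 = 13.22999 W.
(u² − w²)/2 = (1204.68900 − 1178.22897)/2 = 13.23002 W.
|Δ| = 0.00003;  2% of max(1, |F·v|) = 0.26460.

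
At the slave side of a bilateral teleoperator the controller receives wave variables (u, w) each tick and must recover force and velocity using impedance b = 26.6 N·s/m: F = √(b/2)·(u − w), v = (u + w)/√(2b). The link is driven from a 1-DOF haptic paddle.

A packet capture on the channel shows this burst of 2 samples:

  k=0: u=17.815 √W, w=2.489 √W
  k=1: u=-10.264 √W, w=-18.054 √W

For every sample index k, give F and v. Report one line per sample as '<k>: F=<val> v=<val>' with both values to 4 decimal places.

0: F=55.8926 v=2.7837
1: F=28.4095 v=-3.8825

k=0: u−w=15.3260, u+w=20.3040; √(b/2)=3.6469, √(2b)=7.2938; F=3.6469×15.326=55.8926, v=20.3040/7.2938=2.7837
k=1: u−w=7.7900, u+w=-28.3180; √(b/2)=3.6469, √(2b)=7.2938; F=3.6469×7.79=28.4095, v=-28.3180/7.2938=-3.8825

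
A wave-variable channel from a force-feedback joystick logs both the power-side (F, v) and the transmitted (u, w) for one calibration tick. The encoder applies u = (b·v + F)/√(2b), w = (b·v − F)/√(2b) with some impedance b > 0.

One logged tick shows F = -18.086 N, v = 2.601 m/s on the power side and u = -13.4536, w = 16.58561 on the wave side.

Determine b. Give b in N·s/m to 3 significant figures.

b = 0.725 N·s/m

u + w = 3.1320;  u + w = √(2b)·v, so √(2b) = 3.1320/2.601 = 1.2042.
b = (√(2b))²/2 = 1.4500/2 = 0.7250.
(Check via u − w = 2F/√(2b): u − w = -30.0392, 2F/√(2b) = -30.0393.)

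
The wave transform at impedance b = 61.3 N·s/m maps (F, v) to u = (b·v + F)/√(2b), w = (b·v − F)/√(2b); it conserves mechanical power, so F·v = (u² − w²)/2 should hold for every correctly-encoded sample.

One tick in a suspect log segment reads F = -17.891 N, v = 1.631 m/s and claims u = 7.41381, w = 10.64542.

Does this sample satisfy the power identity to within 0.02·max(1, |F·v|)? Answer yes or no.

yes

F·v = (-17.891)×1.631 = -29.18022 W.
(u² − w²)/2 = (54.96458 − 113.32497)/2 = -29.18019 W.
|Δ| = 0.00003;  2% of max(1, |F·v|) = 0.58360.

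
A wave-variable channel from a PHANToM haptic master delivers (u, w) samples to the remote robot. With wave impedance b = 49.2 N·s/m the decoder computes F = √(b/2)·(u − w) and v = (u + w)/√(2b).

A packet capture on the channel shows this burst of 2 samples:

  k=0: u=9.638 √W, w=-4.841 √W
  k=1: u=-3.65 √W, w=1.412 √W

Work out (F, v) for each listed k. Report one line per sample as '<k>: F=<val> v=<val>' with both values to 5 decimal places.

0: F=71.81350 v=0.48358
1: F=-25.10670 v=-0.22561

k=0: u−w=14.47900, u+w=4.79700; √(b/2)=4.95984, √(2b)=9.91968; F=4.95984×14.479=71.81350, v=4.79700/9.91968=0.48358
k=1: u−w=-5.06200, u+w=-2.23800; √(b/2)=4.95984, √(2b)=9.91968; F=4.95984×(-5.062)=-25.10670, v=-2.23800/9.91968=-0.22561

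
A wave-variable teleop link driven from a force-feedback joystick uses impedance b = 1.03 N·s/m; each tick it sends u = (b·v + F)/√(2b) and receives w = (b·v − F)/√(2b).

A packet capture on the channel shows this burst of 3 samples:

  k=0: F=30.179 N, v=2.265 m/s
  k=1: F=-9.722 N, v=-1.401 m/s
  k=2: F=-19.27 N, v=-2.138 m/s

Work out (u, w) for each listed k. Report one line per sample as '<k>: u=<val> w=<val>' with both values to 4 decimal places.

0: u=22.6521 w=-19.4013
1: u=-7.7790 w=5.7682
2: u=-14.9603 w=11.8917

k=0: b·v=1.03×2.265=2.3330; √(2b)=1.4353; u=(2.3330+30.179)/1.4353=22.6521, w=(2.3330−30.179)/1.4353=-19.4013
k=1: b·v=1.03×(-1.401)=-1.4430; √(2b)=1.4353; u=(-1.4430+(-9.722))/1.4353=-7.7790, w=(-1.4430−(-9.722))/1.4353=5.7682
k=2: b·v=1.03×(-2.138)=-2.2021; √(2b)=1.4353; u=(-2.2021+(-19.27))/1.4353=-14.9603, w=(-2.2021−(-19.27))/1.4353=11.8917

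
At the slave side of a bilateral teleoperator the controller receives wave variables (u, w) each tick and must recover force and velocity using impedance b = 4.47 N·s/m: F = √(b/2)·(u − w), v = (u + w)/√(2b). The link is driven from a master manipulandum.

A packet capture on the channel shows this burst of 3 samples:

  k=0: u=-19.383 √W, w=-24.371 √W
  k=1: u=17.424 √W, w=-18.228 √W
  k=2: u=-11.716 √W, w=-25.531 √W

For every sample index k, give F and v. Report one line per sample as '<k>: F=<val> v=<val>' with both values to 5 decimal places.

k=0: u−w=4.98800, u+w=-43.75400; √(b/2)=1.49499, √(2b)=2.98998; F=1.49499×4.988=7.45702, v=-43.75400/2.98998=-14.63353
k=1: u−w=35.65200, u+w=-0.80400; √(b/2)=1.49499, √(2b)=2.98998; F=1.49499×35.652=53.29944, v=-0.80400/2.98998=-0.26890
k=2: u−w=13.81500, u+w=-37.24700; √(b/2)=1.49499, √(2b)=2.98998; F=1.49499×13.815=20.65331, v=-37.24700/2.98998=-12.45726

0: F=7.45702 v=-14.63353
1: F=53.29944 v=-0.26890
2: F=20.65331 v=-12.45726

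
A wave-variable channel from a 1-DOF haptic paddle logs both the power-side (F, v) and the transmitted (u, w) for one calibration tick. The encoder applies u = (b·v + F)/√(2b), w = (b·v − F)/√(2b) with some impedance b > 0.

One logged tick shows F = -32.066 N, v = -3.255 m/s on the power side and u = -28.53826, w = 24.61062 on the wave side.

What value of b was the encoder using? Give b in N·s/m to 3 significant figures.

u + w = -3.9276;  u + w = √(2b)·v, so √(2b) = -3.9276/(-3.255) = 1.2066.
b = (√(2b))²/2 = 1.4560/2 = 0.7280.
(Check via u − w = 2F/√(2b): u − w = -53.1489, 2F/√(2b) = -53.1489.)

b = 0.728 N·s/m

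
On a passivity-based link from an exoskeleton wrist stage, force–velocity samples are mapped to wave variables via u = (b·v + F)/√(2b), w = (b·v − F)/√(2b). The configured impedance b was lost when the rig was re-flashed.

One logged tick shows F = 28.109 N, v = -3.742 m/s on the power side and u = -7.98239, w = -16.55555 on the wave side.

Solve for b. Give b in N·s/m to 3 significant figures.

b = 21.5 N·s/m

u + w = -24.53794;  u + w = √(2b)·v, so √(2b) = -24.53794/(-3.742) = 6.55744.
b = (√(2b))²/2 = 43.00002/2 = 21.50001.
(Check via u − w = 2F/√(2b): u − w = 8.57316, 2F/√(2b) = 8.57316.)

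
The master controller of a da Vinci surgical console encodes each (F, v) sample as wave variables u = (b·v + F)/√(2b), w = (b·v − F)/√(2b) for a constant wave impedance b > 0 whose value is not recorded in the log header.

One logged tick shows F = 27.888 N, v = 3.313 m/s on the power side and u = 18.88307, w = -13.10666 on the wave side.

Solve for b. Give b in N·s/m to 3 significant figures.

b = 1.52 N·s/m

u + w = 5.7764;  u + w = √(2b)·v, so √(2b) = 5.7764/3.313 = 1.7436.
b = (√(2b))²/2 = 3.0400/2 = 1.5200.
(Check via u − w = 2F/√(2b): u − w = 31.9897, 2F/√(2b) = 31.9897.)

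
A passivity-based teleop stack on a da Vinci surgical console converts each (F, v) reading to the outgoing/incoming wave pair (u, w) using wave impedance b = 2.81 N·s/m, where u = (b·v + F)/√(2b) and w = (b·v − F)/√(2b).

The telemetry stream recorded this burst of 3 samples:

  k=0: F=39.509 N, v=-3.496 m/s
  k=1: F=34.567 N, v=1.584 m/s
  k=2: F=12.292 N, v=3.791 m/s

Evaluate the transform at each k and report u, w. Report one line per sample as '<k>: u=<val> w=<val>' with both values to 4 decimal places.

k=0: b·v=2.81×(-3.496)=-9.8238; √(2b)=2.3707; u=(-9.8238+39.509)/2.3707=12.5220, w=(-9.8238−39.509)/2.3707=-20.8098
k=1: b·v=2.81×1.584=4.4510; √(2b)=2.3707; u=(4.4510+34.567)/2.3707=16.4588, w=(4.4510−34.567)/2.3707=-12.7037
k=2: b·v=2.81×3.791=10.6527; √(2b)=2.3707; u=(10.6527+12.292)/2.3707=9.6786, w=(10.6527−12.292)/2.3707=-0.6915

0: u=12.5220 w=-20.8098
1: u=16.4588 w=-12.7037
2: u=9.6786 w=-0.6915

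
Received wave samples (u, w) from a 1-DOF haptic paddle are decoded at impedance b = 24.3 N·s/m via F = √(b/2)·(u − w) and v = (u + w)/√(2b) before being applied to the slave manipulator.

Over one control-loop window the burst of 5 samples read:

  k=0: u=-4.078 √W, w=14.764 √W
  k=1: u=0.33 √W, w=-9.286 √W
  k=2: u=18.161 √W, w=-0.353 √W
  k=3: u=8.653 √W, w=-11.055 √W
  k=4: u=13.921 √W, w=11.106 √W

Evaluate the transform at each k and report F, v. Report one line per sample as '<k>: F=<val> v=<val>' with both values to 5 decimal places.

k=0: u−w=-18.84200, u+w=10.68600; √(b/2)=3.48569, √(2b)=6.97137; F=3.48569×(-18.842)=-65.67728, v=10.68600/6.97137=1.53284
k=1: u−w=9.61600, u+w=-8.95600; √(b/2)=3.48569, √(2b)=6.97137; F=3.48569×9.616=33.51835, v=-8.95600/6.97137=-1.28468
k=2: u−w=18.51400, u+w=17.80800; √(b/2)=3.48569, √(2b)=6.97137; F=3.48569×18.514=64.53397, v=17.80800/6.97137=2.55445
k=3: u−w=19.70800, u+w=-2.40200; √(b/2)=3.48569, √(2b)=6.97137; F=3.48569×19.708=68.69588, v=-2.40200/6.97137=-0.34455
k=4: u−w=2.81500, u+w=25.02700; √(b/2)=3.48569, √(2b)=6.97137; F=3.48569×2.815=9.81220, v=25.02700/6.97137=3.58997

0: F=-65.67728 v=1.53284
1: F=33.51835 v=-1.28468
2: F=64.53397 v=2.55445
3: F=68.69588 v=-0.34455
4: F=9.81220 v=3.58997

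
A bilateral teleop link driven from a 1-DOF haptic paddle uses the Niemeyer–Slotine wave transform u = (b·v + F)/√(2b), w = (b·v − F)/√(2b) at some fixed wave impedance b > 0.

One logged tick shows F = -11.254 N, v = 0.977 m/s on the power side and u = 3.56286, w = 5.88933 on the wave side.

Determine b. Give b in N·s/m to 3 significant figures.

b = 46.8 N·s/m

u + w = 9.4522;  u + w = √(2b)·v, so √(2b) = 9.4522/0.977 = 9.6747.
b = (√(2b))²/2 = 93.6000/2 = 46.8000.
(Check via u − w = 2F/√(2b): u − w = -2.3265, 2F/√(2b) = -2.3265.)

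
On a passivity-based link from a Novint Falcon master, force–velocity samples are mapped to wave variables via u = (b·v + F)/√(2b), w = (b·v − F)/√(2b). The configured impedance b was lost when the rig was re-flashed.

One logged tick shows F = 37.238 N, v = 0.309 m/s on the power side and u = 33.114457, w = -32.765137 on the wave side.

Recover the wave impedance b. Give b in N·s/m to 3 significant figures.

u + w = 0.349320;  u + w = √(2b)·v, so √(2b) = 0.349320/0.309 = 1.130485.
b = (√(2b))²/2 = 1.277997/2 = 0.638999.
(Check via u − w = 2F/√(2b): u − w = 65.879594, 2F/√(2b) = 65.879663.)

b = 0.639 N·s/m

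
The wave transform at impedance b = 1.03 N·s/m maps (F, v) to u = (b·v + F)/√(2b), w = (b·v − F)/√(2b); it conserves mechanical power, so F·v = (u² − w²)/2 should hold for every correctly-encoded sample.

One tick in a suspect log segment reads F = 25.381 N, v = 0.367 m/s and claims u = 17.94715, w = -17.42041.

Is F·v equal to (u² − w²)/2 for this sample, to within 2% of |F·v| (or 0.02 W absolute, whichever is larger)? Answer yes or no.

F·v = 25.381×0.367 = 9.31483 W.
(u² − w²)/2 = (322.10019 − 303.47068)/2 = 9.31475 W.
|Δ| = 0.00007;  2% of max(1, |F·v|) = 0.18630.

yes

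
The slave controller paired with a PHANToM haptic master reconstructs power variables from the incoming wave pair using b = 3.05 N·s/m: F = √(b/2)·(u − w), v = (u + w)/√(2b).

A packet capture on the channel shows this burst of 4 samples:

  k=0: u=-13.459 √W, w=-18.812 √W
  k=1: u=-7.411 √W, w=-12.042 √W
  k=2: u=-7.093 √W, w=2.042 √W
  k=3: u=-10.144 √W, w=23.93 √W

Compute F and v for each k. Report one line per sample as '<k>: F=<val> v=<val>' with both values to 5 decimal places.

0: F=6.61047 v=-13.06615
1: F=5.71886 v=-7.87629
2: F=-11.28089 v=-2.04509
3: F=-42.07829 v=5.58179

k=0: u−w=5.35300, u+w=-32.27100; √(b/2)=1.23491, √(2b)=2.46982; F=1.23491×5.353=6.61047, v=-32.27100/2.46982=-13.06615
k=1: u−w=4.63100, u+w=-19.45300; √(b/2)=1.23491, √(2b)=2.46982; F=1.23491×4.631=5.71886, v=-19.45300/2.46982=-7.87629
k=2: u−w=-9.13500, u+w=-5.05100; √(b/2)=1.23491, √(2b)=2.46982; F=1.23491×(-9.135)=-11.28089, v=-5.05100/2.46982=-2.04509
k=3: u−w=-34.07400, u+w=13.78600; √(b/2)=1.23491, √(2b)=2.46982; F=1.23491×(-34.074)=-42.07829, v=13.78600/2.46982=5.58179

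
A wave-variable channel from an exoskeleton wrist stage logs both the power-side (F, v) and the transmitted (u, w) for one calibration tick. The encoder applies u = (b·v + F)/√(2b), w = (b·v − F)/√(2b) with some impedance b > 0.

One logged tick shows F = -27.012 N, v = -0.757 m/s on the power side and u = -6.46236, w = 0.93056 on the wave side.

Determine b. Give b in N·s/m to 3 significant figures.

b = 26.7 N·s/m

u + w = -5.53180;  u + w = √(2b)·v, so √(2b) = -5.53180/(-0.757) = 7.30753.
b = (√(2b))²/2 = 53.39999/2 = 26.70000.
(Check via u − w = 2F/√(2b): u − w = -7.39292, 2F/√(2b) = -7.39292.)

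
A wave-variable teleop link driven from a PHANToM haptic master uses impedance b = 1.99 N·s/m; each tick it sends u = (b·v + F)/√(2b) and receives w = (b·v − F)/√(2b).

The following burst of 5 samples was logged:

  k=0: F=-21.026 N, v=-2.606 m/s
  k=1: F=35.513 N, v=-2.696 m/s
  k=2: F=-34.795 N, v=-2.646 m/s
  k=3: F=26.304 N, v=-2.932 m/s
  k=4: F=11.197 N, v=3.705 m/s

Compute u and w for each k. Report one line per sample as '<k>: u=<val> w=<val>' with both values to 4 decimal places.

0: u=-13.1389 w=7.9399
1: u=15.1118 w=-20.4903
2: u=-20.0805 w=14.8018
3: u=10.2603 w=-16.1097
4: u=9.3083 w=-1.9168

k=0: b·v=1.99×(-2.606)=-5.1859; √(2b)=1.9950; u=(-5.1859+(-21.026))/1.9950=-13.1389, w=(-5.1859−(-21.026))/1.9950=7.9399
k=1: b·v=1.99×(-2.696)=-5.3650; √(2b)=1.9950; u=(-5.3650+35.513)/1.9950=15.1118, w=(-5.3650−35.513)/1.9950=-20.4903
k=2: b·v=1.99×(-2.646)=-5.2655; √(2b)=1.9950; u=(-5.2655+(-34.795))/1.9950=-20.0805, w=(-5.2655−(-34.795))/1.9950=14.8018
k=3: b·v=1.99×(-2.932)=-5.8347; √(2b)=1.9950; u=(-5.8347+26.304)/1.9950=10.2603, w=(-5.8347−26.304)/1.9950=-16.1097
k=4: b·v=1.99×3.705=7.3730; √(2b)=1.9950; u=(7.3730+11.197)/1.9950=9.3083, w=(7.3730−11.197)/1.9950=-1.9168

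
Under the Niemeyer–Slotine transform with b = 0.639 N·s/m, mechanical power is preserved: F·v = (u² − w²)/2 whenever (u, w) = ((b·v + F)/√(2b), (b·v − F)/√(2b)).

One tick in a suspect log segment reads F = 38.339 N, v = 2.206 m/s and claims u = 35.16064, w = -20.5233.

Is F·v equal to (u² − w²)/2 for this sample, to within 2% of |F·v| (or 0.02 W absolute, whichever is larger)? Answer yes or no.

no

F·v = 38.339×2.206 = 84.5758 W.
(u² − w²)/2 = (1236.2706 − 421.2058)/2 = 407.5324 W.
|Δ| = 322.9565;  2% of max(1, |F·v|) = 1.6915.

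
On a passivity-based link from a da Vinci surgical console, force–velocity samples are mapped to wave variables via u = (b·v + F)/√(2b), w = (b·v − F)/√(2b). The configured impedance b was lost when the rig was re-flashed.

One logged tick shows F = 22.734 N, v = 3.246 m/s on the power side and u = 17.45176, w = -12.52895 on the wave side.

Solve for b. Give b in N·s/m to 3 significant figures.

b = 1.15 N·s/m

u + w = 4.9228;  u + w = √(2b)·v, so √(2b) = 4.9228/3.246 = 1.5166.
b = (√(2b))²/2 = 2.3000/2 = 1.1500.
(Check via u − w = 2F/√(2b): u − w = 29.9807, 2F/√(2b) = 29.9807.)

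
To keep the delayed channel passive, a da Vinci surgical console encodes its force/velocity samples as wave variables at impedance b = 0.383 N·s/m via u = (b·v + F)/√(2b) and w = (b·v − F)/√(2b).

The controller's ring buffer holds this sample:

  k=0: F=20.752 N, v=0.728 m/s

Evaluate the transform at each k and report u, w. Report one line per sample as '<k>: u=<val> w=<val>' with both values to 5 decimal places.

k=0: b·v=0.383×0.728=0.27882; √(2b)=0.87521; u=(0.27882+20.752)/0.87521=24.02934, w=(0.27882−20.752)/0.87521=-23.39219

0: u=24.02934 w=-23.39219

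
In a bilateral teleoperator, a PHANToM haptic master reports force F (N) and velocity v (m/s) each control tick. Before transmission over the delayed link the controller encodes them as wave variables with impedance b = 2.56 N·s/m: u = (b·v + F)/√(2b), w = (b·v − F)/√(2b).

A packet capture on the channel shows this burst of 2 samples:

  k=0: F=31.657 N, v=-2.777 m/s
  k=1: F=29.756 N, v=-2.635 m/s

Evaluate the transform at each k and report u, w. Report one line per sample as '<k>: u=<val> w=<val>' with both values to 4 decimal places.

k=0: b·v=2.56×(-2.777)=-7.1091; √(2b)=2.2627; u=(-7.1091+31.657)/2.2627=10.8487, w=(-7.1091−31.657)/2.2627=-17.1324
k=1: b·v=2.56×(-2.635)=-6.7456; √(2b)=2.2627; u=(-6.7456+29.756)/2.2627=10.1693, w=(-6.7456−29.756)/2.2627=-16.1316

0: u=10.8487 w=-17.1324
1: u=10.1693 w=-16.1316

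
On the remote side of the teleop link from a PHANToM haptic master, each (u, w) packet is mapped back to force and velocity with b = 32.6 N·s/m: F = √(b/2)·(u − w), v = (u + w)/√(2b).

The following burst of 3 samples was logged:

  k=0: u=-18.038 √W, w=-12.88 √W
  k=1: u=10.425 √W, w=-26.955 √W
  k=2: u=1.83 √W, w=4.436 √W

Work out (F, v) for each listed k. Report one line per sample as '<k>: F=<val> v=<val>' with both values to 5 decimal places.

0: F=-20.82453 v=-3.82902
1: F=150.91524 v=-2.04715
2: F=-10.52127 v=0.77601

k=0: u−w=-5.15800, u+w=-30.91800; √(b/2)=4.03733, √(2b)=8.07465; F=4.03733×(-5.158)=-20.82453, v=-30.91800/8.07465=-3.82902
k=1: u−w=37.38000, u+w=-16.53000; √(b/2)=4.03733, √(2b)=8.07465; F=4.03733×37.38=150.91524, v=-16.53000/8.07465=-2.04715
k=2: u−w=-2.60600, u+w=6.26600; √(b/2)=4.03733, √(2b)=8.07465; F=4.03733×(-2.606)=-10.52127, v=6.26600/8.07465=0.77601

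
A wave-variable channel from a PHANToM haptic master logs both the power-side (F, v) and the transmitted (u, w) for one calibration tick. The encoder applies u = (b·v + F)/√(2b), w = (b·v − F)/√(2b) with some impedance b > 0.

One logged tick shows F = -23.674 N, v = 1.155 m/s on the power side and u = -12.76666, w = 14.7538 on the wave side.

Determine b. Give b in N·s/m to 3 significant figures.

b = 1.48 N·s/m

u + w = 1.9871;  u + w = √(2b)·v, so √(2b) = 1.9871/1.155 = 1.7205.
b = (√(2b))²/2 = 2.9600/2 = 1.4800.
(Check via u − w = 2F/√(2b): u − w = -27.5205, 2F/√(2b) = -27.5204.)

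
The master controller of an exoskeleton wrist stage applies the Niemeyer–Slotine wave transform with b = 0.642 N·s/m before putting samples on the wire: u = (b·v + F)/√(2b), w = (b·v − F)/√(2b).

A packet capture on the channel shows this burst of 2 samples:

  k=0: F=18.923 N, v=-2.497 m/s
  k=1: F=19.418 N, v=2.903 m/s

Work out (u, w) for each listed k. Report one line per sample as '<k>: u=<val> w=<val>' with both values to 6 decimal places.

k=0: b·v=0.642×(-2.497)=-1.603074; √(2b)=1.133137; u=(-1.603074+18.923)/1.133137=15.284932, w=(-1.603074−18.923)/1.133137=-18.114376
k=1: b·v=0.642×2.903=1.863726; √(2b)=1.133137; u=(1.863726+19.418)/1.133137=18.781243, w=(1.863726−19.418)/1.133137=-15.491746

0: u=15.284932 w=-18.114376
1: u=18.781243 w=-15.491746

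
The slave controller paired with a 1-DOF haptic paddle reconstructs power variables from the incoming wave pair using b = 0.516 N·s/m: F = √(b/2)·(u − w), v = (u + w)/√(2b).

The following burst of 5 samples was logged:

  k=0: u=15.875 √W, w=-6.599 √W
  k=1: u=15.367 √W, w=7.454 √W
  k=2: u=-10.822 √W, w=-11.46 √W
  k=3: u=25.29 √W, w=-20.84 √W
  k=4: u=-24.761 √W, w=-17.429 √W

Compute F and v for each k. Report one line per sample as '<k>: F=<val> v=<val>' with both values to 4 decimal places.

k=0: u−w=22.4740, u+w=9.2760; √(b/2)=0.5079, √(2b)=1.0159; F=0.5079×22.474=11.4154, v=9.2760/1.0159=9.1311
k=1: u−w=7.9130, u+w=22.8210; √(b/2)=0.5079, √(2b)=1.0159; F=0.5079×7.913=4.0193, v=22.8210/1.0159=22.4644
k=2: u−w=0.6380, u+w=-22.2820; √(b/2)=0.5079, √(2b)=1.0159; F=0.5079×0.638=0.3241, v=-22.2820/1.0159=-21.9338
k=3: u−w=46.1300, u+w=4.4500; √(b/2)=0.5079, √(2b)=1.0159; F=0.5079×46.13=23.4311, v=4.4500/1.0159=4.3805
k=4: u−w=-7.3320, u+w=-42.1900; √(b/2)=0.5079, √(2b)=1.0159; F=0.5079×(-7.332)=-3.7242, v=-42.1900/1.0159=-41.5307

0: F=11.4154 v=9.1311
1: F=4.0193 v=22.4644
2: F=0.3241 v=-21.9338
3: F=23.4311 v=4.3805
4: F=-3.7242 v=-41.5307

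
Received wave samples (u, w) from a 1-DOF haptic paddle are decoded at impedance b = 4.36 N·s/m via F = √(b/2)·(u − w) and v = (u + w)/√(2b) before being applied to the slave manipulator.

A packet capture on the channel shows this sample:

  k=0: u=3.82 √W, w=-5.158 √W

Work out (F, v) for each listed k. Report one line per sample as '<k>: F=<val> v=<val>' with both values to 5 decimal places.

0: F=13.25586 v=-0.45310

k=0: u−w=8.97800, u+w=-1.33800; √(b/2)=1.47648, √(2b)=2.95296; F=1.47648×8.978=13.25586, v=-1.33800/2.95296=-0.45310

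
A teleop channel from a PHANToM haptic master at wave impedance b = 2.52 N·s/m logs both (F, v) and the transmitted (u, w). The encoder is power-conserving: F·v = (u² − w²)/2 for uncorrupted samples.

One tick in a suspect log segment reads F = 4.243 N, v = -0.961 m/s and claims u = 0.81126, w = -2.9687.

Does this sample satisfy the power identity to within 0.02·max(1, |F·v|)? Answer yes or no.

F·v = 4.243×(-0.961) = -4.07752 W.
(u² − w²)/2 = (0.65814 − 8.81318)/2 = -4.07752 W.
|Δ| = 0.00000;  2% of max(1, |F·v|) = 0.08155.

yes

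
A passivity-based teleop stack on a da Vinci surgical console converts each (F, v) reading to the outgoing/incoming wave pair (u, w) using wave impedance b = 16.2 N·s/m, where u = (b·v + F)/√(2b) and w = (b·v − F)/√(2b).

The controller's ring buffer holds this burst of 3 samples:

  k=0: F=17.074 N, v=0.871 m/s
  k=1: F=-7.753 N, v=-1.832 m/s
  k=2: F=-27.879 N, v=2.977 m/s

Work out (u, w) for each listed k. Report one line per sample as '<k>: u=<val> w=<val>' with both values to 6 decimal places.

k=0: b·v=16.2×0.871=14.110200; √(2b)=5.692100; u=(14.110200+17.074)/5.692100=5.478506, w=(14.110200−17.074)/5.692100=-0.520687
k=1: b·v=16.2×(-1.832)=-29.678400; √(2b)=5.692100; u=(-29.678400+(-7.753))/5.692100=-6.576027, w=(-29.678400−(-7.753))/5.692100=-3.851900
k=2: b·v=16.2×2.977=48.227400; √(2b)=5.692100; u=(48.227400+(-27.879))/5.692100=3.574849, w=(48.227400−(-27.879))/5.692100=13.370532

0: u=5.478506 w=-0.520687
1: u=-6.576027 w=-3.851900
2: u=3.574849 w=13.370532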